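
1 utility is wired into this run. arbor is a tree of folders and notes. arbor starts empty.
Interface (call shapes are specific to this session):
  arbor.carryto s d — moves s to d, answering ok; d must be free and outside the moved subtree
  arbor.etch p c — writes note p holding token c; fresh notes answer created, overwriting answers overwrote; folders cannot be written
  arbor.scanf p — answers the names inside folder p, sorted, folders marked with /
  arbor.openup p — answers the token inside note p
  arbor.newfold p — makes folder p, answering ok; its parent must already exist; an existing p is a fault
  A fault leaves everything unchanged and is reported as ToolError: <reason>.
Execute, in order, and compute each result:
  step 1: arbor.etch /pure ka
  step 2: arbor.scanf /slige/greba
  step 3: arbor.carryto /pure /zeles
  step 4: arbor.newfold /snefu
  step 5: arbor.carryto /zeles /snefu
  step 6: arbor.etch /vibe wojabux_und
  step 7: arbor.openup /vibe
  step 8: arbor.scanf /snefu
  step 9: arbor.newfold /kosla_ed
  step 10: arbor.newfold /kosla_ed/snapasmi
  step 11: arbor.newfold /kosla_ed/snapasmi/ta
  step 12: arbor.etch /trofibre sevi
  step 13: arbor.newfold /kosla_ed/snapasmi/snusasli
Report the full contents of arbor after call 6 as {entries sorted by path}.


CALL arbor.etch[p='/pure'; c='ka']
RET  created
CALL arbor.scanf[p='/slige/greba']
RET  ToolError: not found
CALL arbor.carryto[s='/pure'; d='/zeles']
RET  ok
CALL arbor.newfold[p='/snefu']
RET  ok
CALL arbor.carryto[s='/zeles'; d='/snefu']
RET  ToolError: exists
CALL arbor.etch[p='/vibe'; c='wojabux_und']
RET  created
CALL arbor.openup[p='/vibe']
RET  wojabux_und
CALL arbor.scanf[p='/snefu']
RET  []
CALL arbor.newfold[p='/kosla_ed']
RET  ok
CALL arbor.newfold[p='/kosla_ed/snapasmi']
RET  ok
CALL arbor.newfold[p='/kosla_ed/snapasmi/ta']
RET  ok
CALL arbor.etch[p='/trofibre'; c='sevi']
RET  created
CALL arbor.newfold[p='/kosla_ed/snapasmi/snusasli']
RET  ok

Answer: {snefu/, vibe=wojabux_und, zeles=ka}


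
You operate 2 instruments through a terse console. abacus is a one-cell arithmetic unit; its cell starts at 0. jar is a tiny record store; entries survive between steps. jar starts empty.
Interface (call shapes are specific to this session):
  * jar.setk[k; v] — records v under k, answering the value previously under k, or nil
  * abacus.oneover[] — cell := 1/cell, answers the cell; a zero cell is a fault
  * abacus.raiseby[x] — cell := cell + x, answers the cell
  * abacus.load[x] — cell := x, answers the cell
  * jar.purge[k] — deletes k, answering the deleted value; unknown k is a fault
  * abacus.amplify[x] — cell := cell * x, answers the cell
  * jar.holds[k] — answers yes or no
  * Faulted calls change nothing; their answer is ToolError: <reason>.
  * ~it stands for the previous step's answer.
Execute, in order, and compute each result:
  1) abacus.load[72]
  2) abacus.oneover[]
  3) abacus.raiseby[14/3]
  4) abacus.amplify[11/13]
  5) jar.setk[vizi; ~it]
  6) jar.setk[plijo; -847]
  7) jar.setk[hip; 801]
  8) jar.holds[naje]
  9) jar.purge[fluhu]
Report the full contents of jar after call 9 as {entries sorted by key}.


→ abacus.load(x=72)
← 72
→ abacus.oneover()
← 1/72
→ abacus.raiseby(x=14/3)
← 337/72
→ abacus.amplify(x=11/13)
← 3707/936
→ jar.setk(k=vizi, v=~it)
← nil
→ jar.setk(k=plijo, v=-847)
← nil
→ jar.setk(k=hip, v=801)
← nil
→ jar.holds(k=naje)
← no
→ jar.purge(k=fluhu)
← ToolError: no such key fluhu

Answer: {hip=801, plijo=-847, vizi=3707/936}


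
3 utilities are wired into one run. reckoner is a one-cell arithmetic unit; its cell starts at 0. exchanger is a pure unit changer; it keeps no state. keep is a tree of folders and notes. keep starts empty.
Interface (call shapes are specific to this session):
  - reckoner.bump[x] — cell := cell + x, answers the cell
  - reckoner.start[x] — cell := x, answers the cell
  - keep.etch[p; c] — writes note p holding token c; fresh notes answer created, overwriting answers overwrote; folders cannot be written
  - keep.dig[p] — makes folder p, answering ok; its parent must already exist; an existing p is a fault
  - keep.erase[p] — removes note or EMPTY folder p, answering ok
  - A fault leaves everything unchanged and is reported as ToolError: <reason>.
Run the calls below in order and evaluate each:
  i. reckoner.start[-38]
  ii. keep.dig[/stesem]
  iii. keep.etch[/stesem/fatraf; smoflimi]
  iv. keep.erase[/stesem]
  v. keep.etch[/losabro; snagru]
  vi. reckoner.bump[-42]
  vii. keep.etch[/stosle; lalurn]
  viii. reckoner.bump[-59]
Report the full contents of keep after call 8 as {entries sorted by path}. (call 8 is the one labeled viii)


Answer: {losabro=snagru, stesem/, stesem/fatraf=smoflimi, stosle=lalurn}

Derivation:
>>> reckoner.start x=-38
= -38
>>> keep.dig p=/stesem
= ok
>>> keep.etch p=/stesem/fatraf c=smoflimi
= created
>>> keep.erase p=/stesem
= ToolError: not empty
>>> keep.etch p=/losabro c=snagru
= created
>>> reckoner.bump x=-42
= -80
>>> keep.etch p=/stosle c=lalurn
= created
>>> reckoner.bump x=-59
= -139


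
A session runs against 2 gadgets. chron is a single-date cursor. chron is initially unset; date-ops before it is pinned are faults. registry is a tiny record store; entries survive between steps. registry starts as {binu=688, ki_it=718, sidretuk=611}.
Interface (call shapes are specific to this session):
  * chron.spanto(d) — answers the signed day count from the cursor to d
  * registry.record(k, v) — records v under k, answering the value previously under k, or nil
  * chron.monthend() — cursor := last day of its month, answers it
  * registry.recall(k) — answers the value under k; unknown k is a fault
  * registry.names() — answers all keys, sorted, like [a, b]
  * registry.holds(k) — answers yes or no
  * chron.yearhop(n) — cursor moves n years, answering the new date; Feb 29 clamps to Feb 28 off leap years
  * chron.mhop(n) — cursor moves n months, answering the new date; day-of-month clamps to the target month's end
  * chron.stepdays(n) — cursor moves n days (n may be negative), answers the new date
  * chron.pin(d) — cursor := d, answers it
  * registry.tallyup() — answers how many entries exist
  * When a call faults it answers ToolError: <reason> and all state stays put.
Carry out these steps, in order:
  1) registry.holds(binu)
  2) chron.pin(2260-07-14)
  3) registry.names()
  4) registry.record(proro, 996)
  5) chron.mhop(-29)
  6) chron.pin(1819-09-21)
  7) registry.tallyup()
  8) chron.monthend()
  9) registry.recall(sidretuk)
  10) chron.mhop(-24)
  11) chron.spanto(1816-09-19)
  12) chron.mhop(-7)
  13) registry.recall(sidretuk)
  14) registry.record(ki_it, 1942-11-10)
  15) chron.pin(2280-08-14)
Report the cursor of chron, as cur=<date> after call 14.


Now I run holds on k='binu', → yes.
Using pin on d='2260-07-14', giving 2260-07-14.
Now I run names(), and see [binu, ki_it, sidretuk].
Using record on k='proro', v='996', and observe nil.
Invoking mhop on n='-29', giving 2258-02-14.
Using pin on d='1819-09-21', — result: 1819-09-21.
Then tallyup(), — result: 4.
Now I run monthend, which returns 1819-09-30.
I invoke recall on k='sidretuk', and observe 611.
I use mhop on n='-24', → 1817-09-30.
Now I run spanto on d='1816-09-19', and see -376.
Now I run mhop on n='-7', and get 1817-02-28.
I use recall on k='sidretuk', and observe 611.
Next I call record on k='ki_it', v='1942-11-10', giving 718.
Now I run pin on d='2280-08-14', and see 2280-08-14.

Answer: cur=1817-02-28


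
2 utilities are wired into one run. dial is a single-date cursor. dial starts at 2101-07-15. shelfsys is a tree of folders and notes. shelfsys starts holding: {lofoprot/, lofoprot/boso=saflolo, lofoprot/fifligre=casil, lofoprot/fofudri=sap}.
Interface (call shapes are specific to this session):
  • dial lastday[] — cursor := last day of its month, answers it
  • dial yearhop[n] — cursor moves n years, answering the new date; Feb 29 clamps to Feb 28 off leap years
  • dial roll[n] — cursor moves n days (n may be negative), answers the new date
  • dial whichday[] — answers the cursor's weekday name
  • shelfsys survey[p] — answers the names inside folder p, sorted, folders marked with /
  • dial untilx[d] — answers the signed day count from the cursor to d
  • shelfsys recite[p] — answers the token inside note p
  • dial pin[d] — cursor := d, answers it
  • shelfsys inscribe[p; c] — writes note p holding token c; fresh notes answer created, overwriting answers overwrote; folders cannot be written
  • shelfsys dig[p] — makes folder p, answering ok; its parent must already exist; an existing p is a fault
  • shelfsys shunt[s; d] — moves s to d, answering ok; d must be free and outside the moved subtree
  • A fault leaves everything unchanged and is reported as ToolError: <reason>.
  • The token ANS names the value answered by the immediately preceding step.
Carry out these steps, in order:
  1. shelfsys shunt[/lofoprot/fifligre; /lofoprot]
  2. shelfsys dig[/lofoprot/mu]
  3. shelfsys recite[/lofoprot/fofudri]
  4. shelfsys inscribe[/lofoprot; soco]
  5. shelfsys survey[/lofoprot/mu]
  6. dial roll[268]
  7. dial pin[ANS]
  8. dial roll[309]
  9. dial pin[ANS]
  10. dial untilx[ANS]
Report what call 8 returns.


Answer: 2103-02-12

Derivation:
-> shelfsys shunt(s=/lofoprot/fifligre, d=/lofoprot)
<- ToolError: exists
-> shelfsys dig(p=/lofoprot/mu)
<- ok
-> shelfsys recite(p=/lofoprot/fofudri)
<- sap
-> shelfsys inscribe(p=/lofoprot, c=soco)
<- ToolError: is a directory
-> shelfsys survey(p=/lofoprot/mu)
<- []
-> dial roll(n=268)
<- 2102-04-09
-> dial pin(d=ANS)
<- 2102-04-09
-> dial roll(n=309)
<- 2103-02-12
-> dial pin(d=ANS)
<- 2103-02-12
-> dial untilx(d=ANS)
<- 0


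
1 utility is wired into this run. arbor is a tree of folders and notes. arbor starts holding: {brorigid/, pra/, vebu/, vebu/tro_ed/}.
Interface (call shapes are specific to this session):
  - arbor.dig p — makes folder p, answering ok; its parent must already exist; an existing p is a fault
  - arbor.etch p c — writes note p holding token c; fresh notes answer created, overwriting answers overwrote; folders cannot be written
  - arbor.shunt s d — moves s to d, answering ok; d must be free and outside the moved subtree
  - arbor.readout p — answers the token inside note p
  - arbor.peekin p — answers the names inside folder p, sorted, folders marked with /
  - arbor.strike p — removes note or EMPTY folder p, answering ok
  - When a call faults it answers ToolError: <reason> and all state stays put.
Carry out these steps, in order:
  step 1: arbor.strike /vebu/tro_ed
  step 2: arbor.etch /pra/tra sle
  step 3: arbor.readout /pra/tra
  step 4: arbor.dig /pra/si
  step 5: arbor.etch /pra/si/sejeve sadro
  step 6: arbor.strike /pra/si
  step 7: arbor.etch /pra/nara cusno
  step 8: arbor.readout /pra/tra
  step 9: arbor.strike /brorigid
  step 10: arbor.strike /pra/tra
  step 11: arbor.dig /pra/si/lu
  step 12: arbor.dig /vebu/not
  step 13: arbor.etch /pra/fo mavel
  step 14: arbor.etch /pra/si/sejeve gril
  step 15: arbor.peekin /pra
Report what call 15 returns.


Answer: [fo, nara, si/]

Derivation:
Invoking strike(p: /vebu/tro_ed), giving ok.
I try etch(p: /pra/tra, c: sle), and observe created.
I call readout(p: /pra/tra), — result: sle.
Calling dig(p: /pra/si), and get ok.
I try etch(p: /pra/si/sejeve, c: sadro), yielding created.
I run strike(p: /pra/si), giving ToolError: not empty.
I call etch(p: /pra/nara, c: cusno), and get created.
I try readout(p: /pra/tra), → sle.
Using strike(p: /brorigid), which returns ok.
Next I call strike(p: /pra/tra), and see ok.
Using dig(p: /pra/si/lu): ok.
Then dig(p: /vebu/not), and get ok.
Then etch(p: /pra/fo, c: mavel), which returns created.
Calling etch(p: /pra/si/sejeve, c: gril), yielding overwrote.
Now I run peekin(p: /pra): [fo, nara, si/].


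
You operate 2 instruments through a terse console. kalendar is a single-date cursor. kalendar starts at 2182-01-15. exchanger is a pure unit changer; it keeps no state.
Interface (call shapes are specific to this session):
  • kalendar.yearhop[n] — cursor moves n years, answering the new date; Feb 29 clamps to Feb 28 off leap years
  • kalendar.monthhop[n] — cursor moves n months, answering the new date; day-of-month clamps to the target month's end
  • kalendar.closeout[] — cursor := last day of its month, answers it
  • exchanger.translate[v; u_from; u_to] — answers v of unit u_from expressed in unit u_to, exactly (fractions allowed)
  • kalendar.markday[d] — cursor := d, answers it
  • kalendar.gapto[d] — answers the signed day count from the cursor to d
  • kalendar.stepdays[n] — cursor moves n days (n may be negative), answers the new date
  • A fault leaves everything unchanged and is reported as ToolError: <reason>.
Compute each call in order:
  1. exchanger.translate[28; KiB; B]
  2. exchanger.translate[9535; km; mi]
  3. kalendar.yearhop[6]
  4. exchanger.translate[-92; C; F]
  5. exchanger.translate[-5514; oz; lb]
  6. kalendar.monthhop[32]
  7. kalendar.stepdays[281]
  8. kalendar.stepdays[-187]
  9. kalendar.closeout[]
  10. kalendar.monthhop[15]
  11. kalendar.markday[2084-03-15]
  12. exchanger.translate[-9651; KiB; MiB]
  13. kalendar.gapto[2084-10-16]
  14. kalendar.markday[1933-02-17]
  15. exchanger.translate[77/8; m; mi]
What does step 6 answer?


Answer: 2190-09-15

Derivation:
// 1. exchanger.translate(v: 28, u_from: KiB, u_to: B) == 28672
// 2. exchanger.translate(v: 9535, u_from: km, u_to: mi) == 148984375/25146
// 3. kalendar.yearhop(n: 6) == 2188-01-15
// 4. exchanger.translate(v: -92, u_from: C, u_to: F) == -668/5
// 5. exchanger.translate(v: -5514, u_from: oz, u_to: lb) == -2757/8
// 6. kalendar.monthhop(n: 32) == 2190-09-15
// 7. kalendar.stepdays(n: 281) == 2191-06-23
// 8. kalendar.stepdays(n: -187) == 2190-12-18
// 9. kalendar.closeout() == 2190-12-31
// 10. kalendar.monthhop(n: 15) == 2192-03-31
// 11. kalendar.markday(d: 2084-03-15) == 2084-03-15
// 12. exchanger.translate(v: -9651, u_from: KiB, u_to: MiB) == -9651/1024
// 13. kalendar.gapto(d: 2084-10-16) == 215
// 14. kalendar.markday(d: 1933-02-17) == 1933-02-17
// 15. exchanger.translate(v: 77/8, u_from: m, u_to: mi) == 875/146304


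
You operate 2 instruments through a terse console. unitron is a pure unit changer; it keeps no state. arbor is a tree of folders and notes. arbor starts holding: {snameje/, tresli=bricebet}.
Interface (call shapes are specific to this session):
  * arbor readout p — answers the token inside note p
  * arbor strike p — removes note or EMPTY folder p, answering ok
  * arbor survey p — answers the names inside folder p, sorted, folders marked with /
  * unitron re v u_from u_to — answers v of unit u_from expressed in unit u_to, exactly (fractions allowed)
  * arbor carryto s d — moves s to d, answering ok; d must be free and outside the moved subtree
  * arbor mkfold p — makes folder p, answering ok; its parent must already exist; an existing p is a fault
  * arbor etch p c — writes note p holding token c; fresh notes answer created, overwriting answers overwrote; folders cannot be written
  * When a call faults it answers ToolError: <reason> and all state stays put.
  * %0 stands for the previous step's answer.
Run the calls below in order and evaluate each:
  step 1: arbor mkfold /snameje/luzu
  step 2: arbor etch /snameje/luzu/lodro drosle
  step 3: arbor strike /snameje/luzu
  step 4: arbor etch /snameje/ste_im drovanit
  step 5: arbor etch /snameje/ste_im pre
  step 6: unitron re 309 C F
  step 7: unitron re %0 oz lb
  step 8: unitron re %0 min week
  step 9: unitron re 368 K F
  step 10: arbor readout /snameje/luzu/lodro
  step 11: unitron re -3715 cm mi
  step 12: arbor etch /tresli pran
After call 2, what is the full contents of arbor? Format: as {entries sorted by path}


Answer: {snameje/, snameje/luzu/, snameje/luzu/lodro=drosle, tresli=bricebet}

Derivation:
·→ arbor mkfold(p='/snameje/luzu')
·← ok
·→ arbor etch(p='/snameje/luzu/lodro', c='drosle')
·← created
·→ arbor strike(p='/snameje/luzu')
·← ToolError: not empty
·→ arbor etch(p='/snameje/ste_im', c='drovanit')
·← created
·→ arbor etch(p='/snameje/ste_im', c='pre')
·← overwrote
·→ unitron re(v='309', u_from='C', u_to='F')
·← 2941/5
·→ unitron re(v='%0', u_from='oz', u_to='lb')
·← 2941/80
·→ unitron re(v='%0', u_from='min', u_to='week')
·← 2941/806400
·→ unitron re(v='368', u_from='K', u_to='F')
·← 20273/100
·→ arbor readout(p='/snameje/luzu/lodro')
·← drosle
·→ unitron re(v='-3715', u_from='cm', u_to='mi')
·← -18575/804672
·→ arbor etch(p='/tresli', c='pran')
·← overwrote


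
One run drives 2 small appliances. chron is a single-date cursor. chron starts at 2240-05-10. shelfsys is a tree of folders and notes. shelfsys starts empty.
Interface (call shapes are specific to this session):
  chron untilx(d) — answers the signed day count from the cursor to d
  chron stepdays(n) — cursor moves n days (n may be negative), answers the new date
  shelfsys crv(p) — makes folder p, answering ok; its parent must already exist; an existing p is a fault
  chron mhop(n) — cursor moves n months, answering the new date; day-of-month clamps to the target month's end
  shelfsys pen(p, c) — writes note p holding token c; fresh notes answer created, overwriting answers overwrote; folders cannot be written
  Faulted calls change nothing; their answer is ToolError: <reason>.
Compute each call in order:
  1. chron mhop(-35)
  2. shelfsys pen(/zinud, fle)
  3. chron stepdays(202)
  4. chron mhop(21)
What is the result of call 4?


> chron mhop n→-35
:: 2237-06-10
> shelfsys pen p→/zinud c→fle
:: created
> chron stepdays n→202
:: 2237-12-29
> chron mhop n→21
:: 2239-09-29

Answer: 2239-09-29


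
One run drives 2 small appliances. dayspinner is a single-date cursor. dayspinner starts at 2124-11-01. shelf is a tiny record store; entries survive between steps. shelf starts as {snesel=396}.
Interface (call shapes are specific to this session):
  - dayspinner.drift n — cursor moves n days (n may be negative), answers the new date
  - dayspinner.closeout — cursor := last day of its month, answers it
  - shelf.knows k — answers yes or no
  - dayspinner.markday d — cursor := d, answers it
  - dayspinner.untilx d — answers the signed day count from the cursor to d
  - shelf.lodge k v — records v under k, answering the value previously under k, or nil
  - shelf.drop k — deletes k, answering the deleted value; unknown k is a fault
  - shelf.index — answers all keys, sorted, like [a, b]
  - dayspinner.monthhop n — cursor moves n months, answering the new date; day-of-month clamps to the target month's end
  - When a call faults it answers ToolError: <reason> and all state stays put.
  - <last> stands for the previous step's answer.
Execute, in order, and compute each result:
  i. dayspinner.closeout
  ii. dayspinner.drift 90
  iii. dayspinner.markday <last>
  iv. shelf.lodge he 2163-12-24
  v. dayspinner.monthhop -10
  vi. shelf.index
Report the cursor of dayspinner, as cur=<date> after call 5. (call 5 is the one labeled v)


>> dayspinner.closeout()
<< 2124-11-30
>> dayspinner.drift(n: 90)
<< 2125-02-28
>> dayspinner.markday(d: <last>)
<< 2125-02-28
>> shelf.lodge(k: he, v: 2163-12-24)
<< nil
>> dayspinner.monthhop(n: -10)
<< 2124-04-28
>> shelf.index()
<< [he, snesel]

Answer: cur=2124-04-28


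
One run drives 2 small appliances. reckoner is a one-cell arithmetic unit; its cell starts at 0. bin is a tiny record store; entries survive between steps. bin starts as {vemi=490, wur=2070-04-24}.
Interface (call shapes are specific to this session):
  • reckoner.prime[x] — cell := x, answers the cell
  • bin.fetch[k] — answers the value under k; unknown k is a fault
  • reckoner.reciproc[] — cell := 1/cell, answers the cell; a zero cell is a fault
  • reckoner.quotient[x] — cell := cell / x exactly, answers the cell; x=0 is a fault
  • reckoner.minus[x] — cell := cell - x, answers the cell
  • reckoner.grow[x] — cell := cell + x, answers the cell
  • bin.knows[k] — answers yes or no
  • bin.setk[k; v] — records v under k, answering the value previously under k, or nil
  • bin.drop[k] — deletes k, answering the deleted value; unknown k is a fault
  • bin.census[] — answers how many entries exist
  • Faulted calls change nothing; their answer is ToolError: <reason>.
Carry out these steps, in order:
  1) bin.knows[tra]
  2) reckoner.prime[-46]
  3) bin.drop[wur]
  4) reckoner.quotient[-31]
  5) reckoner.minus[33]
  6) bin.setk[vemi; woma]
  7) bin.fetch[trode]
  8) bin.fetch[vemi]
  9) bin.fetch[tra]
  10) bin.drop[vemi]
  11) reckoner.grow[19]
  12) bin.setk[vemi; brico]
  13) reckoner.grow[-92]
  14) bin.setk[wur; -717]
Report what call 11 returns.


Using bin.knows(k=tra), and see no.
Then reckoner.prime(x=-46): -46.
Now I run bin.drop(k=wur), and observe 2070-04-24.
Using reckoner.quotient(x=-31), — result: 46/31.
Using reckoner.minus(x=33), yielding -977/31.
I run bin.setk(k=vemi, v=woma), giving 490.
I call bin.fetch(k=trode), giving ToolError: no such key trode.
I invoke bin.fetch(k=vemi), yielding woma.
Calling bin.fetch(k=tra), yielding ToolError: no such key tra.
Using bin.drop(k=vemi), → woma.
Next I call reckoner.grow(x=19), giving -388/31.
Then bin.setk(k=vemi, v=brico), and observe nil.
Next I call reckoner.grow(x=-92), and get -3240/31.
Then bin.setk(k=wur, v=-717), and get nil.

Answer: -388/31


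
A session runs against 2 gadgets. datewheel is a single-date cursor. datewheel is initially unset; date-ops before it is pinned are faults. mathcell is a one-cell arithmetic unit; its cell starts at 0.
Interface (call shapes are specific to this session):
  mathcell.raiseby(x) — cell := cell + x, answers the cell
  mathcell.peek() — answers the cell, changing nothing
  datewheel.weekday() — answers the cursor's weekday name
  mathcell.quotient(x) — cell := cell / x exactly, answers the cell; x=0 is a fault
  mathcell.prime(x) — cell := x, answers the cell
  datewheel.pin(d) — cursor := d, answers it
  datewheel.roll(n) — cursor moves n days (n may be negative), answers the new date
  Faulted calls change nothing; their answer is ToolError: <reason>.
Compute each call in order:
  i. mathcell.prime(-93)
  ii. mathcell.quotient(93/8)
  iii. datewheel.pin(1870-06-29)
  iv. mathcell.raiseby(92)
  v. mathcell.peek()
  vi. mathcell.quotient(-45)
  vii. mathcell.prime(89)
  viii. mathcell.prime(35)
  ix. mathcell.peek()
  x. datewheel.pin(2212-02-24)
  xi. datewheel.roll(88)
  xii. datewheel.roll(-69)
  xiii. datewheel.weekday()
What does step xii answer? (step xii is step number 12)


Answer: 2212-03-14

Derivation:
! prime(-93) == -93
! quotient(93/8) == -8
! pin(1870-06-29) == 1870-06-29
! raiseby(92) == 84
! peek() == 84
! quotient(-45) == -28/15
! prime(89) == 89
! prime(35) == 35
! peek() == 35
! pin(2212-02-24) == 2212-02-24
! roll(88) == 2212-05-22
! roll(-69) == 2212-03-14
! weekday() == Saturday


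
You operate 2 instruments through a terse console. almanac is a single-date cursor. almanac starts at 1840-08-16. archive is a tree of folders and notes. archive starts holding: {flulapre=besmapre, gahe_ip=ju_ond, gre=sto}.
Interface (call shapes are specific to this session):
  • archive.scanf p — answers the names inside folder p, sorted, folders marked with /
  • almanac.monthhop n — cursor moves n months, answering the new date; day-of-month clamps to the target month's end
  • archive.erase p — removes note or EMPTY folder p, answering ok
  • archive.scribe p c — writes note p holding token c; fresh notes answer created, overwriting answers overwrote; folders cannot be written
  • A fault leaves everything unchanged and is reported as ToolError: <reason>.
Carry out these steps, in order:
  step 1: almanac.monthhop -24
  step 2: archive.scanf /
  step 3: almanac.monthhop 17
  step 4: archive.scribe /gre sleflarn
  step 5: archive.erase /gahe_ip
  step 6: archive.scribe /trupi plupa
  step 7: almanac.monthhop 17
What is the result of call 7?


==> almanac.monthhop(-24)
<== 1838-08-16
==> archive.scanf(/)
<== [flulapre, gahe_ip, gre]
==> almanac.monthhop(17)
<== 1840-01-16
==> archive.scribe(/gre, sleflarn)
<== overwrote
==> archive.erase(/gahe_ip)
<== ok
==> archive.scribe(/trupi, plupa)
<== created
==> almanac.monthhop(17)
<== 1841-06-16

Answer: 1841-06-16


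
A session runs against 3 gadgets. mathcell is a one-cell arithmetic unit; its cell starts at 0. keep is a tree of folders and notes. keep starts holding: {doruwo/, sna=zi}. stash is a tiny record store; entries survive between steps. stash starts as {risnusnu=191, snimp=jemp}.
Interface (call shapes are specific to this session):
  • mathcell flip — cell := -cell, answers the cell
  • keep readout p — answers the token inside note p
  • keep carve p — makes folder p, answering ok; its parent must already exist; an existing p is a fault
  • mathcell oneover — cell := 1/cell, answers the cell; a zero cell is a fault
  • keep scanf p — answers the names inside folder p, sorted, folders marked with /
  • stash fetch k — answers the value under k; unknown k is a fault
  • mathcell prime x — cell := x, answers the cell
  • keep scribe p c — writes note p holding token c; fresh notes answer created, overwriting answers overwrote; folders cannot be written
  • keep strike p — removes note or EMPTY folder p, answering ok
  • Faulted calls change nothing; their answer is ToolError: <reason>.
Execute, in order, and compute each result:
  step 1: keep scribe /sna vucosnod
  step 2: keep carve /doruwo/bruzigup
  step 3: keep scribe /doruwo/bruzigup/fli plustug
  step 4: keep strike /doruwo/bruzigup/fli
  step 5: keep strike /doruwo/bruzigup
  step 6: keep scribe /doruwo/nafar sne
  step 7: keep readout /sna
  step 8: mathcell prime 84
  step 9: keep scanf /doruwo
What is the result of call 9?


>> keep scribe(p=/sna, c=vucosnod)
<< overwrote
>> keep carve(p=/doruwo/bruzigup)
<< ok
>> keep scribe(p=/doruwo/bruzigup/fli, c=plustug)
<< created
>> keep strike(p=/doruwo/bruzigup/fli)
<< ok
>> keep strike(p=/doruwo/bruzigup)
<< ok
>> keep scribe(p=/doruwo/nafar, c=sne)
<< created
>> keep readout(p=/sna)
<< vucosnod
>> mathcell prime(x=84)
<< 84
>> keep scanf(p=/doruwo)
<< [nafar]

Answer: [nafar]


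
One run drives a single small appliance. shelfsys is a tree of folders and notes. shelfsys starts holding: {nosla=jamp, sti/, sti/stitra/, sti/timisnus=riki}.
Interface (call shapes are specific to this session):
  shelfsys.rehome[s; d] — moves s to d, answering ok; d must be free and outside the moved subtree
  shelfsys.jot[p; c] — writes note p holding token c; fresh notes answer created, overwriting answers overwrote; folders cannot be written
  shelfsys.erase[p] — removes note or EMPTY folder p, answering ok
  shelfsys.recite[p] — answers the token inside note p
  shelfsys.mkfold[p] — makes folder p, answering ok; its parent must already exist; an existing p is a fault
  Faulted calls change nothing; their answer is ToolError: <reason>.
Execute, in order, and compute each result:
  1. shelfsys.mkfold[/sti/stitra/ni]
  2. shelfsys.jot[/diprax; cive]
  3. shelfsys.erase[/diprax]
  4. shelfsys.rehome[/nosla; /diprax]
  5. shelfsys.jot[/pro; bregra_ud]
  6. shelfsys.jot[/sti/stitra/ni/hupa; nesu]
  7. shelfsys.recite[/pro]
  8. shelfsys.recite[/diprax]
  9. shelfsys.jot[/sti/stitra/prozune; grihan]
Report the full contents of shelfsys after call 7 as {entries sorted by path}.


% 1. shelfsys.mkfold(p='/sti/stitra/ni') == ok
% 2. shelfsys.jot(p='/diprax', c='cive') == created
% 3. shelfsys.erase(p='/diprax') == ok
% 4. shelfsys.rehome(s='/nosla', d='/diprax') == ok
% 5. shelfsys.jot(p='/pro', c='bregra_ud') == created
% 6. shelfsys.jot(p='/sti/stitra/ni/hupa', c='nesu') == created
% 7. shelfsys.recite(p='/pro') == bregra_ud
% 8. shelfsys.recite(p='/diprax') == jamp
% 9. shelfsys.jot(p='/sti/stitra/prozune', c='grihan') == created

Answer: {diprax=jamp, pro=bregra_ud, sti/, sti/stitra/, sti/stitra/ni/, sti/stitra/ni/hupa=nesu, sti/timisnus=riki}


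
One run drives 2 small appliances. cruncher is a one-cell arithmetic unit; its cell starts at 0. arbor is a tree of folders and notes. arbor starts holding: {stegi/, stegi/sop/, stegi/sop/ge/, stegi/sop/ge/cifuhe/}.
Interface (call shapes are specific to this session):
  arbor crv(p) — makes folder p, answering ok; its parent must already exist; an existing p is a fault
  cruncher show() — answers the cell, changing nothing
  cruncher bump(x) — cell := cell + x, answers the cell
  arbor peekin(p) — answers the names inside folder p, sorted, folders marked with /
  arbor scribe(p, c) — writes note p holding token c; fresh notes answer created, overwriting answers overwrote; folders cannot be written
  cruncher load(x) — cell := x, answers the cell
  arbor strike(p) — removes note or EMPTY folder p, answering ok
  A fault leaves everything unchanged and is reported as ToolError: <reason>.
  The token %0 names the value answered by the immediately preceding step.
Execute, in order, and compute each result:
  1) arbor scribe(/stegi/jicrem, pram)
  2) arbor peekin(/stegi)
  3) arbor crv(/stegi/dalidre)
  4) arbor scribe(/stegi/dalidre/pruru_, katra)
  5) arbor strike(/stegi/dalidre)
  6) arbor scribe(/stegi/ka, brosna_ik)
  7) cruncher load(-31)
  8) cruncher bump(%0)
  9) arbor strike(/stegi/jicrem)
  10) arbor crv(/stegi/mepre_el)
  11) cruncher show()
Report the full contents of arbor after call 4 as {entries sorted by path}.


Answer: {stegi/, stegi/dalidre/, stegi/dalidre/pruru_=katra, stegi/jicrem=pram, stegi/sop/, stegi/sop/ge/, stegi/sop/ge/cifuhe/}

Derivation:
>> arbor scribe(p='/stegi/jicrem', c='pram')
<< created
>> arbor peekin(p='/stegi')
<< [jicrem, sop/]
>> arbor crv(p='/stegi/dalidre')
<< ok
>> arbor scribe(p='/stegi/dalidre/pruru_', c='katra')
<< created
>> arbor strike(p='/stegi/dalidre')
<< ToolError: not empty
>> arbor scribe(p='/stegi/ka', c='brosna_ik')
<< created
>> cruncher load(x='-31')
<< -31
>> cruncher bump(x='%0')
<< -62
>> arbor strike(p='/stegi/jicrem')
<< ok
>> arbor crv(p='/stegi/mepre_el')
<< ok
>> cruncher show()
<< -62


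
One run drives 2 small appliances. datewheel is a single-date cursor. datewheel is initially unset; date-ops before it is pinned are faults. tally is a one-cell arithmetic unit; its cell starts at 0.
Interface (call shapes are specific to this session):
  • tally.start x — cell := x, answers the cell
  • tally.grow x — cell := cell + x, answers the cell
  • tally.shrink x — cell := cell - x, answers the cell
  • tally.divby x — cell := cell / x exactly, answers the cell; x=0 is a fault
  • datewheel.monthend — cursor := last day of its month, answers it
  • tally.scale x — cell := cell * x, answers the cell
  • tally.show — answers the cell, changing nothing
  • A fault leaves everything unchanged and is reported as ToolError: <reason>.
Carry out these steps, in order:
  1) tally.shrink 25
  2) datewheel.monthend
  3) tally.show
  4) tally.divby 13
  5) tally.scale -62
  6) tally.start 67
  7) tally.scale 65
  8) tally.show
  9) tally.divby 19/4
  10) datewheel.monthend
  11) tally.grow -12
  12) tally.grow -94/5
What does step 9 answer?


[in] shrink x='25'
[out] -25
[in] monthend
[out] ToolError: no date set
[in] show
[out] -25
[in] divby x='13'
[out] -25/13
[in] scale x='-62'
[out] 1550/13
[in] start x='67'
[out] 67
[in] scale x='65'
[out] 4355
[in] show
[out] 4355
[in] divby x='19/4'
[out] 17420/19
[in] monthend
[out] ToolError: no date set
[in] grow x='-12'
[out] 17192/19
[in] grow x='-94/5'
[out] 84174/95

Answer: 17420/19


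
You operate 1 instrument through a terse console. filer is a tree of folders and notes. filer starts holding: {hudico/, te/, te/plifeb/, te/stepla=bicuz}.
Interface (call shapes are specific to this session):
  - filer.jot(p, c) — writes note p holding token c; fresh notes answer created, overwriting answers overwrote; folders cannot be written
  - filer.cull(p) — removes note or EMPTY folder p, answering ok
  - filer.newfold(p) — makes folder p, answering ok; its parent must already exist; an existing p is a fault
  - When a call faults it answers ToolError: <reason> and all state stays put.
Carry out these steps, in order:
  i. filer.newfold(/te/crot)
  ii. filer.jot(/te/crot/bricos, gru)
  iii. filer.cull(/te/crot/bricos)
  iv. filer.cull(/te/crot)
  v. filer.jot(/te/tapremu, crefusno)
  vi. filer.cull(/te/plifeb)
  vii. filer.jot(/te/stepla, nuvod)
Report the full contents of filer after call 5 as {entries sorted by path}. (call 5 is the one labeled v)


Answer: {hudico/, te/, te/plifeb/, te/stepla=bicuz, te/tapremu=crefusno}

Derivation:
·→ newfold(p: /te/crot)
·← ok
·→ jot(p: /te/crot/bricos, c: gru)
·← created
·→ cull(p: /te/crot/bricos)
·← ok
·→ cull(p: /te/crot)
·← ok
·→ jot(p: /te/tapremu, c: crefusno)
·← created
·→ cull(p: /te/plifeb)
·← ok
·→ jot(p: /te/stepla, c: nuvod)
·← overwrote


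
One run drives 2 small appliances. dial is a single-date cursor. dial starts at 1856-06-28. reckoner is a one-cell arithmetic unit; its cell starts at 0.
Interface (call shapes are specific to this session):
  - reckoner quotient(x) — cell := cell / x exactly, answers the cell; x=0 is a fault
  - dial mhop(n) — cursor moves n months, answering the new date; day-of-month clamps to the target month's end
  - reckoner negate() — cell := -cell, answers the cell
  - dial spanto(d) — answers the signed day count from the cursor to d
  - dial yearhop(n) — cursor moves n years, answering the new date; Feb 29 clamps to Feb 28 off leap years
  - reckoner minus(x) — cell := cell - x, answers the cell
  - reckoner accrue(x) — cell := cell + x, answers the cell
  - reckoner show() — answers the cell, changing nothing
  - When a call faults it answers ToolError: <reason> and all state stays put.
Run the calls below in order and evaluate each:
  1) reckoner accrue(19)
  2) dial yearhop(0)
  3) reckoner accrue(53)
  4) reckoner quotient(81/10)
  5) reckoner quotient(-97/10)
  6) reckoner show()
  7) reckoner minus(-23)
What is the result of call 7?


I run reckoner accrue on x: 19, giving 19.
Invoking dial yearhop on n: 0, giving 1856-06-28.
I use reckoner accrue on x: 53, — result: 72.
Using reckoner quotient on x: 81/10, giving 80/9.
I use reckoner quotient on x: -97/10, and observe -800/873.
I run reckoner show(), which returns -800/873.
Next I call reckoner minus on x: -23, — result: 19279/873.

Answer: 19279/873


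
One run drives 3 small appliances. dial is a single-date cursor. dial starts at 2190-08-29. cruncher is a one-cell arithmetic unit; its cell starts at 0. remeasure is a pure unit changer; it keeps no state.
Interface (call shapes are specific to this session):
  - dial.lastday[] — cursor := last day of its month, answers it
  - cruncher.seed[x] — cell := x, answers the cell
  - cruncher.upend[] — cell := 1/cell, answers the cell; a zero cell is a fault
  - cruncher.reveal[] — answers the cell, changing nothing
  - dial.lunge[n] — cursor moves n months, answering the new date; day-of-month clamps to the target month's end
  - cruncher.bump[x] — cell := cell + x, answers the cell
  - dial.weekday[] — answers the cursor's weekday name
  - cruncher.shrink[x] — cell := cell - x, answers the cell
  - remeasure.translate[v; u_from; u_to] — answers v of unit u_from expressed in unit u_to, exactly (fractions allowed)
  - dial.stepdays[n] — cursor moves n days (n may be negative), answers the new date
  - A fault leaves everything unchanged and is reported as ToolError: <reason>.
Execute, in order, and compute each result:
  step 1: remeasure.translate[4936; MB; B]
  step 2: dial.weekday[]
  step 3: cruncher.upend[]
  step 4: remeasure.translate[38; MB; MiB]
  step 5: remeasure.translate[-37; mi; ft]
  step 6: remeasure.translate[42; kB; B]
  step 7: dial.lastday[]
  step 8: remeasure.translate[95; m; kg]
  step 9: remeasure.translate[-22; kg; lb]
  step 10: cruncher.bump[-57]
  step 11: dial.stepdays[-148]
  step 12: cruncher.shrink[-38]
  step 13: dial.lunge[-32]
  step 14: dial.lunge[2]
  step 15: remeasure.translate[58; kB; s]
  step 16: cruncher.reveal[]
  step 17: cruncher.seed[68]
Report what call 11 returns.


% remeasure.translate(v→4936, u_from→MB, u_to→B) => 4936000000
% dial.weekday() => Sunday
% cruncher.upend() => ToolError: reciprocal of zero
% remeasure.translate(v→38, u_from→MB, u_to→MiB) => 296875/8192
% remeasure.translate(v→-37, u_from→mi, u_to→ft) => -195360
% remeasure.translate(v→42, u_from→kB, u_to→B) => 42000
% dial.lastday() => 2190-08-31
% remeasure.translate(v→95, u_from→m, u_to→kg) => ToolError: incompatible units
% remeasure.translate(v→-22, u_from→kg, u_to→lb) => -200000000/4123567
% cruncher.bump(x→-57) => -57
% dial.stepdays(n→-148) => 2190-04-05
% cruncher.shrink(x→-38) => -19
% dial.lunge(n→-32) => 2187-08-05
% dial.lunge(n→2) => 2187-10-05
% remeasure.translate(v→58, u_from→kB, u_to→s) => ToolError: incompatible units
% cruncher.reveal() => -19
% cruncher.seed(x→68) => 68

Answer: 2190-04-05


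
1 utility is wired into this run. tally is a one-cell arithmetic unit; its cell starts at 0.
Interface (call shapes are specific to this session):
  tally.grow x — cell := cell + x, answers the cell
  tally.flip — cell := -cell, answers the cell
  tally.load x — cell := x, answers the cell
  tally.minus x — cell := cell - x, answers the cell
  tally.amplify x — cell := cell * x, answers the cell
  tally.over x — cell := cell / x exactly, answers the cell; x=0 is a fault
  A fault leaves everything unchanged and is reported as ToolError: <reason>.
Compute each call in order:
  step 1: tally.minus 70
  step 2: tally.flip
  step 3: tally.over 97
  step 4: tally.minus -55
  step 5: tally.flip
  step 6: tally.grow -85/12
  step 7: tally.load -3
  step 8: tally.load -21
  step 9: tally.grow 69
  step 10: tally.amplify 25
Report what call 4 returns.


~$ tally.minus x='70'
[out] -70
~$ tally.flip
[out] 70
~$ tally.over x='97'
[out] 70/97
~$ tally.minus x='-55'
[out] 5405/97
~$ tally.flip
[out] -5405/97
~$ tally.grow x='-85/12'
[out] -73105/1164
~$ tally.load x='-3'
[out] -3
~$ tally.load x='-21'
[out] -21
~$ tally.grow x='69'
[out] 48
~$ tally.amplify x='25'
[out] 1200

Answer: 5405/97


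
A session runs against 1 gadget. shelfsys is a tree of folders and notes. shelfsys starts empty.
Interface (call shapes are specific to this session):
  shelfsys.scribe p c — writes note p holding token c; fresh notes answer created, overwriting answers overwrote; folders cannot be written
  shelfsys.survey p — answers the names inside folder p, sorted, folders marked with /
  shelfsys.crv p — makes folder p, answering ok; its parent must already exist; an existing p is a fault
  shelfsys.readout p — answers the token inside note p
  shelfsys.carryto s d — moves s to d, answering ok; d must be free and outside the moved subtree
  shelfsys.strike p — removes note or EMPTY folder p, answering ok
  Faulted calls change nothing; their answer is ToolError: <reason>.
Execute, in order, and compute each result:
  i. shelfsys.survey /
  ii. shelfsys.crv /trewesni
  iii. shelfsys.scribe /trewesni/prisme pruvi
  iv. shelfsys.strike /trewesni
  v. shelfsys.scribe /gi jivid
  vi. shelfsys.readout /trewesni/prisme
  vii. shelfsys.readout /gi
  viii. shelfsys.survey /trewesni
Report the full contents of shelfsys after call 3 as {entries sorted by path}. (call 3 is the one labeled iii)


Answer: {trewesni/, trewesni/prisme=pruvi}

Derivation:
==> shelfsys.survey(p='/')
<== []
==> shelfsys.crv(p='/trewesni')
<== ok
==> shelfsys.scribe(p='/trewesni/prisme', c='pruvi')
<== created
==> shelfsys.strike(p='/trewesni')
<== ToolError: not empty
==> shelfsys.scribe(p='/gi', c='jivid')
<== created
==> shelfsys.readout(p='/trewesni/prisme')
<== pruvi
==> shelfsys.readout(p='/gi')
<== jivid
==> shelfsys.survey(p='/trewesni')
<== [prisme]


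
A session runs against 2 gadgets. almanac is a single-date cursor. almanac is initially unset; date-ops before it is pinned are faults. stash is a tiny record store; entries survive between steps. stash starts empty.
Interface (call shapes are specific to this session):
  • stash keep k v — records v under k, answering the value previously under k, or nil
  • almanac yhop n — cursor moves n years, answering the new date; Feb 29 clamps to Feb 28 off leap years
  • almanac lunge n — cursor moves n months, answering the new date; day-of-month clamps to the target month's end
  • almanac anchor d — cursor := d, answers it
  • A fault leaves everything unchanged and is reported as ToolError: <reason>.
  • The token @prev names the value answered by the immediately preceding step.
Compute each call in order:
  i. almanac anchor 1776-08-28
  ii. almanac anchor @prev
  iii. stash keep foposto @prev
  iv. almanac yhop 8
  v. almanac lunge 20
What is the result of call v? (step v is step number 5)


Answer: 1786-04-28

Derivation:
% 1. almanac anchor(d='1776-08-28') == 1776-08-28
% 2. almanac anchor(d='@prev') == 1776-08-28
% 3. stash keep(k='foposto', v='@prev') == nil
% 4. almanac yhop(n='8') == 1784-08-28
% 5. almanac lunge(n='20') == 1786-04-28
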